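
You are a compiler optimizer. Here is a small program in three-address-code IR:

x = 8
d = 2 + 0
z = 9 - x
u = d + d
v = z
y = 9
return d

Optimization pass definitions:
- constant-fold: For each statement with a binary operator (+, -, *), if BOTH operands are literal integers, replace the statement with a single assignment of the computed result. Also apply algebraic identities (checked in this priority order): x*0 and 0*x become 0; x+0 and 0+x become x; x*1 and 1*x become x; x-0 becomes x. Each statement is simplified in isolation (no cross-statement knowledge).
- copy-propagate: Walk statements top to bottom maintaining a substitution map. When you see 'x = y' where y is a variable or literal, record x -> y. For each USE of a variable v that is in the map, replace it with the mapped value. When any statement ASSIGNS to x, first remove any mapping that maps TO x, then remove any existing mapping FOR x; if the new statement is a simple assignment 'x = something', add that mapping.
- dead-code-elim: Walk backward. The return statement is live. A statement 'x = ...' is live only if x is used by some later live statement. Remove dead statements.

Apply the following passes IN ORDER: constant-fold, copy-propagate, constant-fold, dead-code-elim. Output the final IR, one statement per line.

Initial IR:
  x = 8
  d = 2 + 0
  z = 9 - x
  u = d + d
  v = z
  y = 9
  return d
After constant-fold (7 stmts):
  x = 8
  d = 2
  z = 9 - x
  u = d + d
  v = z
  y = 9
  return d
After copy-propagate (7 stmts):
  x = 8
  d = 2
  z = 9 - 8
  u = 2 + 2
  v = z
  y = 9
  return 2
After constant-fold (7 stmts):
  x = 8
  d = 2
  z = 1
  u = 4
  v = z
  y = 9
  return 2
After dead-code-elim (1 stmts):
  return 2

Answer: return 2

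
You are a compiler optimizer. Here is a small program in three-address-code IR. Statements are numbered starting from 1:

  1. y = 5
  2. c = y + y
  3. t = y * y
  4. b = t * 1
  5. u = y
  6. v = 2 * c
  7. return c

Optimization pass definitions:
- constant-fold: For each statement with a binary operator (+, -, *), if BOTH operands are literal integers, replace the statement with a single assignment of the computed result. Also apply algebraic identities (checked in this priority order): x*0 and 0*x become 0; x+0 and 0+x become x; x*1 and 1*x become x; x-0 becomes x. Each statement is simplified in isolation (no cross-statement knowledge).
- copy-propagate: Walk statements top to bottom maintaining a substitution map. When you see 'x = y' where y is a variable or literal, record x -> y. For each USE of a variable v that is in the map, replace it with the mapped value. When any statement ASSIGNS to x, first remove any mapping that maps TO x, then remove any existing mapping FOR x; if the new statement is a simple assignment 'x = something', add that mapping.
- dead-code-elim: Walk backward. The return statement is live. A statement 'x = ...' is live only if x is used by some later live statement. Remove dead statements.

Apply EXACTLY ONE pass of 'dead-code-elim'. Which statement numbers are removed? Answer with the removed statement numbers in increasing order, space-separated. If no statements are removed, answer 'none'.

Answer: 3 4 5 6

Derivation:
Backward liveness scan:
Stmt 1 'y = 5': KEEP (y is live); live-in = []
Stmt 2 'c = y + y': KEEP (c is live); live-in = ['y']
Stmt 3 't = y * y': DEAD (t not in live set ['c'])
Stmt 4 'b = t * 1': DEAD (b not in live set ['c'])
Stmt 5 'u = y': DEAD (u not in live set ['c'])
Stmt 6 'v = 2 * c': DEAD (v not in live set ['c'])
Stmt 7 'return c': KEEP (return); live-in = ['c']
Removed statement numbers: [3, 4, 5, 6]
Surviving IR:
  y = 5
  c = y + y
  return c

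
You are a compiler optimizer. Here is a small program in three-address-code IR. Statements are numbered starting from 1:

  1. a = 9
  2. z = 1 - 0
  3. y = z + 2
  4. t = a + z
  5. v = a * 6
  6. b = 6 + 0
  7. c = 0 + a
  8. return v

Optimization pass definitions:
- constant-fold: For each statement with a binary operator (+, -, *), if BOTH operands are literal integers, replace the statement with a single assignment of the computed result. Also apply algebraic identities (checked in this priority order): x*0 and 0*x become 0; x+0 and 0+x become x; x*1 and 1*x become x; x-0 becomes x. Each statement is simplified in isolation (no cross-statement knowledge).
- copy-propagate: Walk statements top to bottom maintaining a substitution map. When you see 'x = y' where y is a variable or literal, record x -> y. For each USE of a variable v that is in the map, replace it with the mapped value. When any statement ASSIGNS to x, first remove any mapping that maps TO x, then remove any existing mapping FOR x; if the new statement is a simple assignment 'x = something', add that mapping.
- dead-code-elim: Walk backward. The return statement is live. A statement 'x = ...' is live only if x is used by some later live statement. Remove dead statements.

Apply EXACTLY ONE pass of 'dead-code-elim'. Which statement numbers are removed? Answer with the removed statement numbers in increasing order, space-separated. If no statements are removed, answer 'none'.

Answer: 2 3 4 6 7

Derivation:
Backward liveness scan:
Stmt 1 'a = 9': KEEP (a is live); live-in = []
Stmt 2 'z = 1 - 0': DEAD (z not in live set ['a'])
Stmt 3 'y = z + 2': DEAD (y not in live set ['a'])
Stmt 4 't = a + z': DEAD (t not in live set ['a'])
Stmt 5 'v = a * 6': KEEP (v is live); live-in = ['a']
Stmt 6 'b = 6 + 0': DEAD (b not in live set ['v'])
Stmt 7 'c = 0 + a': DEAD (c not in live set ['v'])
Stmt 8 'return v': KEEP (return); live-in = ['v']
Removed statement numbers: [2, 3, 4, 6, 7]
Surviving IR:
  a = 9
  v = a * 6
  return v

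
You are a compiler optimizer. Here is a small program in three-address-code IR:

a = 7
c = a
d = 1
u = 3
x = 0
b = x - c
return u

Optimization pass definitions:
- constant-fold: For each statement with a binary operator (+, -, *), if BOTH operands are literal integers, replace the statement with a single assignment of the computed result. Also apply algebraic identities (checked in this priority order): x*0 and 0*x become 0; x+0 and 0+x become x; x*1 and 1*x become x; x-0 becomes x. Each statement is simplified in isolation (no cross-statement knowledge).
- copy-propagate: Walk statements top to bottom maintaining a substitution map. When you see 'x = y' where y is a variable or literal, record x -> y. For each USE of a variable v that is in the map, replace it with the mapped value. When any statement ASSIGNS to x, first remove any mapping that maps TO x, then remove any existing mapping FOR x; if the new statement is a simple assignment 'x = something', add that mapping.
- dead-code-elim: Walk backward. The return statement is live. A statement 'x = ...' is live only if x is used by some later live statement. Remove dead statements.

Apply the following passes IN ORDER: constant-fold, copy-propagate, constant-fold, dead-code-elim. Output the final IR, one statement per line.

Initial IR:
  a = 7
  c = a
  d = 1
  u = 3
  x = 0
  b = x - c
  return u
After constant-fold (7 stmts):
  a = 7
  c = a
  d = 1
  u = 3
  x = 0
  b = x - c
  return u
After copy-propagate (7 stmts):
  a = 7
  c = 7
  d = 1
  u = 3
  x = 0
  b = 0 - 7
  return 3
After constant-fold (7 stmts):
  a = 7
  c = 7
  d = 1
  u = 3
  x = 0
  b = -7
  return 3
After dead-code-elim (1 stmts):
  return 3

Answer: return 3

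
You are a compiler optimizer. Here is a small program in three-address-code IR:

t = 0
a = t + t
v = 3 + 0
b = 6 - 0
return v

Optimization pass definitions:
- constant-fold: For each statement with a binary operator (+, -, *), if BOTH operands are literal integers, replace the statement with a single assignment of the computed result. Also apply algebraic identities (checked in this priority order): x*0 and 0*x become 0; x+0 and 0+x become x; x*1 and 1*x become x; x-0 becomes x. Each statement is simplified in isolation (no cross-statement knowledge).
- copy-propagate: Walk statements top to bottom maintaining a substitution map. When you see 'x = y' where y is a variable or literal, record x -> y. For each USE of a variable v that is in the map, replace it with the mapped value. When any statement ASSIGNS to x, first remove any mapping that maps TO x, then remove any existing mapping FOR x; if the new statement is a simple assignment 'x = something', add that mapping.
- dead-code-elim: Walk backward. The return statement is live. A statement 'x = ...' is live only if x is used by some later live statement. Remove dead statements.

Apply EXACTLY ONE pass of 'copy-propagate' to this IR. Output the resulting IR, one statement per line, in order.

Answer: t = 0
a = 0 + 0
v = 3 + 0
b = 6 - 0
return v

Derivation:
Applying copy-propagate statement-by-statement:
  [1] t = 0  (unchanged)
  [2] a = t + t  -> a = 0 + 0
  [3] v = 3 + 0  (unchanged)
  [4] b = 6 - 0  (unchanged)
  [5] return v  (unchanged)
Result (5 stmts):
  t = 0
  a = 0 + 0
  v = 3 + 0
  b = 6 - 0
  return v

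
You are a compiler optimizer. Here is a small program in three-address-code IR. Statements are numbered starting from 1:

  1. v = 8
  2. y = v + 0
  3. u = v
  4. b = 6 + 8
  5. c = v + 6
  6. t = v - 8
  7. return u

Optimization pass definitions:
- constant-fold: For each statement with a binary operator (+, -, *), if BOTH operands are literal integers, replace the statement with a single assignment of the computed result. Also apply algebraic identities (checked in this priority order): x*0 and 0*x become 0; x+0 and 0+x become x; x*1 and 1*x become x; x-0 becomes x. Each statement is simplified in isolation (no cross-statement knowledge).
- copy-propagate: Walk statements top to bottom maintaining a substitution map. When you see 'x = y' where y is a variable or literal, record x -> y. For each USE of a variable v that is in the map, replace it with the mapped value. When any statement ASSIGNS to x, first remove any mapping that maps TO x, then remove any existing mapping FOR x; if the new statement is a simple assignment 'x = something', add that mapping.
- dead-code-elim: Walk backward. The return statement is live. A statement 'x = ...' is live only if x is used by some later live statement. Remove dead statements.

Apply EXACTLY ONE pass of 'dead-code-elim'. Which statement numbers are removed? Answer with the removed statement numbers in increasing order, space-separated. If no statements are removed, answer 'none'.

Backward liveness scan:
Stmt 1 'v = 8': KEEP (v is live); live-in = []
Stmt 2 'y = v + 0': DEAD (y not in live set ['v'])
Stmt 3 'u = v': KEEP (u is live); live-in = ['v']
Stmt 4 'b = 6 + 8': DEAD (b not in live set ['u'])
Stmt 5 'c = v + 6': DEAD (c not in live set ['u'])
Stmt 6 't = v - 8': DEAD (t not in live set ['u'])
Stmt 7 'return u': KEEP (return); live-in = ['u']
Removed statement numbers: [2, 4, 5, 6]
Surviving IR:
  v = 8
  u = v
  return u

Answer: 2 4 5 6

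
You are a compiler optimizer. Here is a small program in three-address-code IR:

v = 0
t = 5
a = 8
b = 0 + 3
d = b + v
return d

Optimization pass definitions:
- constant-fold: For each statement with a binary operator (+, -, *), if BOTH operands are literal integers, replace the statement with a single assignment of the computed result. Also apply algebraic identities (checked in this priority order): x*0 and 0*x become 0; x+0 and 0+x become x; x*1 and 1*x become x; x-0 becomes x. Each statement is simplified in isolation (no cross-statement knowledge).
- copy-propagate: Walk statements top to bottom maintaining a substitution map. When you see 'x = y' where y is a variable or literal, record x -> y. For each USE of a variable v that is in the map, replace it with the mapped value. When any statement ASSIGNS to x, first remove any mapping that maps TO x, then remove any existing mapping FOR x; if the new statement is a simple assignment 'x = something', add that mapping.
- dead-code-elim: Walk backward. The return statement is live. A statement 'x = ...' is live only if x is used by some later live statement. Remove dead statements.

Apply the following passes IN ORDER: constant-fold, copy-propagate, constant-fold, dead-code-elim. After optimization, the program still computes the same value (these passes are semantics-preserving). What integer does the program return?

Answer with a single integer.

Initial IR:
  v = 0
  t = 5
  a = 8
  b = 0 + 3
  d = b + v
  return d
After constant-fold (6 stmts):
  v = 0
  t = 5
  a = 8
  b = 3
  d = b + v
  return d
After copy-propagate (6 stmts):
  v = 0
  t = 5
  a = 8
  b = 3
  d = 3 + 0
  return d
After constant-fold (6 stmts):
  v = 0
  t = 5
  a = 8
  b = 3
  d = 3
  return d
After dead-code-elim (2 stmts):
  d = 3
  return d
Evaluate:
  v = 0  =>  v = 0
  t = 5  =>  t = 5
  a = 8  =>  a = 8
  b = 0 + 3  =>  b = 3
  d = b + v  =>  d = 3
  return d = 3

Answer: 3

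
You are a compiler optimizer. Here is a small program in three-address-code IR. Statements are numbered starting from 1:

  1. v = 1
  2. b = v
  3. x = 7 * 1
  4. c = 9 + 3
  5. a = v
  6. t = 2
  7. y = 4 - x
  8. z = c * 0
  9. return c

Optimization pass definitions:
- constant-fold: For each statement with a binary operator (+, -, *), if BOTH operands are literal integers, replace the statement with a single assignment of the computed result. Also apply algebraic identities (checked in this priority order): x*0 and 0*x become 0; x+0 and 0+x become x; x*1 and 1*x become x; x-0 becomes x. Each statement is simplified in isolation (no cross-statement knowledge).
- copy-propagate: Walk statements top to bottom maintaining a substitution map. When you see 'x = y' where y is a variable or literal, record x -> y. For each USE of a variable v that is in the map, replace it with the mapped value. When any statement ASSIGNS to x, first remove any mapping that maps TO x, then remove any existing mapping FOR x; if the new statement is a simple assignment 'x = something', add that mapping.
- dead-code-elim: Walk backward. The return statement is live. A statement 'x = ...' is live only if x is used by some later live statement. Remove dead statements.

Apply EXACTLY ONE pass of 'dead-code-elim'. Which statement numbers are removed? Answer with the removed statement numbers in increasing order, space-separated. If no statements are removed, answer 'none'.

Answer: 1 2 3 5 6 7 8

Derivation:
Backward liveness scan:
Stmt 1 'v = 1': DEAD (v not in live set [])
Stmt 2 'b = v': DEAD (b not in live set [])
Stmt 3 'x = 7 * 1': DEAD (x not in live set [])
Stmt 4 'c = 9 + 3': KEEP (c is live); live-in = []
Stmt 5 'a = v': DEAD (a not in live set ['c'])
Stmt 6 't = 2': DEAD (t not in live set ['c'])
Stmt 7 'y = 4 - x': DEAD (y not in live set ['c'])
Stmt 8 'z = c * 0': DEAD (z not in live set ['c'])
Stmt 9 'return c': KEEP (return); live-in = ['c']
Removed statement numbers: [1, 2, 3, 5, 6, 7, 8]
Surviving IR:
  c = 9 + 3
  return c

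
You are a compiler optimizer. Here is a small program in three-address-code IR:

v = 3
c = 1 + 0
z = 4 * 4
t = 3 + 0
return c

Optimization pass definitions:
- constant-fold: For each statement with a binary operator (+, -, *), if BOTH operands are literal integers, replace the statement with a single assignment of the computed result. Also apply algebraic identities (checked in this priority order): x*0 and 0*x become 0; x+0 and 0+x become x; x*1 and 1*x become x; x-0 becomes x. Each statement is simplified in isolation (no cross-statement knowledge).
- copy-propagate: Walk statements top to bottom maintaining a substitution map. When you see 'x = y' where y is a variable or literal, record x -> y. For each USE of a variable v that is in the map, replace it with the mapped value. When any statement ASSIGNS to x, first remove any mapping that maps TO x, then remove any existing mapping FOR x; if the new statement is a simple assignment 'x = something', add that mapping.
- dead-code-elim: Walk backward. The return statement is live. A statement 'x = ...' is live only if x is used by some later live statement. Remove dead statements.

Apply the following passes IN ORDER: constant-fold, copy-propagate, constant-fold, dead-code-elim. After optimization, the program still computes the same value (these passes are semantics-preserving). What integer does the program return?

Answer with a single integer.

Initial IR:
  v = 3
  c = 1 + 0
  z = 4 * 4
  t = 3 + 0
  return c
After constant-fold (5 stmts):
  v = 3
  c = 1
  z = 16
  t = 3
  return c
After copy-propagate (5 stmts):
  v = 3
  c = 1
  z = 16
  t = 3
  return 1
After constant-fold (5 stmts):
  v = 3
  c = 1
  z = 16
  t = 3
  return 1
After dead-code-elim (1 stmts):
  return 1
Evaluate:
  v = 3  =>  v = 3
  c = 1 + 0  =>  c = 1
  z = 4 * 4  =>  z = 16
  t = 3 + 0  =>  t = 3
  return c = 1

Answer: 1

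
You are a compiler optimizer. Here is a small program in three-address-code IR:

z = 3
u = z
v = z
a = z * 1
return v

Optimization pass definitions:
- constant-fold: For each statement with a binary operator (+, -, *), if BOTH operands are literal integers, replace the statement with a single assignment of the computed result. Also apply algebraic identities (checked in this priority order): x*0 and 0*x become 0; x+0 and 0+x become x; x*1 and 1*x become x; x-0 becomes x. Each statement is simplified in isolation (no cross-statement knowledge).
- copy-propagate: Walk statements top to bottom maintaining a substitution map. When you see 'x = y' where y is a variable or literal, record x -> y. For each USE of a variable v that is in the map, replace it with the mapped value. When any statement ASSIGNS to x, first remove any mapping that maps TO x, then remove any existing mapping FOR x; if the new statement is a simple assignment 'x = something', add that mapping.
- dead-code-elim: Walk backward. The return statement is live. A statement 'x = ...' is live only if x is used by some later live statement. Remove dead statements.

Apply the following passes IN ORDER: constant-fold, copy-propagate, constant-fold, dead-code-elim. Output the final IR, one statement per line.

Answer: return 3

Derivation:
Initial IR:
  z = 3
  u = z
  v = z
  a = z * 1
  return v
After constant-fold (5 stmts):
  z = 3
  u = z
  v = z
  a = z
  return v
After copy-propagate (5 stmts):
  z = 3
  u = 3
  v = 3
  a = 3
  return 3
After constant-fold (5 stmts):
  z = 3
  u = 3
  v = 3
  a = 3
  return 3
After dead-code-elim (1 stmts):
  return 3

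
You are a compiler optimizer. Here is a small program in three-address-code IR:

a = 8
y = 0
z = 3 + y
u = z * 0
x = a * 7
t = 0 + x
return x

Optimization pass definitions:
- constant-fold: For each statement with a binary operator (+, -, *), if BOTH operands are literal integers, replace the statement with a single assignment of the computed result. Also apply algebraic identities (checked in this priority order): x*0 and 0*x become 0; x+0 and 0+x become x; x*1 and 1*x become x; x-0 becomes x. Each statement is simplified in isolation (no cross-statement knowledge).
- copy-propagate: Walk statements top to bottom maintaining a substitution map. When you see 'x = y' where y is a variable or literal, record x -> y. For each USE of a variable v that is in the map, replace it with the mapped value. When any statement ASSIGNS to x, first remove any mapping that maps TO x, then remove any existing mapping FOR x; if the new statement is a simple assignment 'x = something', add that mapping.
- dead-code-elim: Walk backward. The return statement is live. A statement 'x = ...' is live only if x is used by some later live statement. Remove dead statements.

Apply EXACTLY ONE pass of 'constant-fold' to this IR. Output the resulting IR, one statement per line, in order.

Answer: a = 8
y = 0
z = 3 + y
u = 0
x = a * 7
t = x
return x

Derivation:
Applying constant-fold statement-by-statement:
  [1] a = 8  (unchanged)
  [2] y = 0  (unchanged)
  [3] z = 3 + y  (unchanged)
  [4] u = z * 0  -> u = 0
  [5] x = a * 7  (unchanged)
  [6] t = 0 + x  -> t = x
  [7] return x  (unchanged)
Result (7 stmts):
  a = 8
  y = 0
  z = 3 + y
  u = 0
  x = a * 7
  t = x
  return x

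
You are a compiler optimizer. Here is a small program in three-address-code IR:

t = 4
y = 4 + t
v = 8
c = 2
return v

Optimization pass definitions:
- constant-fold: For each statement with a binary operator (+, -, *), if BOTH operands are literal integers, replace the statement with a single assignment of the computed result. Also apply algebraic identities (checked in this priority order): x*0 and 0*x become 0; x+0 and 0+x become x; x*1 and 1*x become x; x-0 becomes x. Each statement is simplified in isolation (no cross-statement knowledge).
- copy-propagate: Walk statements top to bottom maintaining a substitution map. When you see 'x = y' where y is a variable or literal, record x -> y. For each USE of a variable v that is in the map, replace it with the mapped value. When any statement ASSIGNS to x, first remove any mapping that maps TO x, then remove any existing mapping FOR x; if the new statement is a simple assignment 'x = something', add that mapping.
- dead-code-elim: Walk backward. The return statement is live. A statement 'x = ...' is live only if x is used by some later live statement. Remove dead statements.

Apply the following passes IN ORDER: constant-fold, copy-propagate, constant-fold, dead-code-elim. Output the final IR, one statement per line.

Initial IR:
  t = 4
  y = 4 + t
  v = 8
  c = 2
  return v
After constant-fold (5 stmts):
  t = 4
  y = 4 + t
  v = 8
  c = 2
  return v
After copy-propagate (5 stmts):
  t = 4
  y = 4 + 4
  v = 8
  c = 2
  return 8
After constant-fold (5 stmts):
  t = 4
  y = 8
  v = 8
  c = 2
  return 8
After dead-code-elim (1 stmts):
  return 8

Answer: return 8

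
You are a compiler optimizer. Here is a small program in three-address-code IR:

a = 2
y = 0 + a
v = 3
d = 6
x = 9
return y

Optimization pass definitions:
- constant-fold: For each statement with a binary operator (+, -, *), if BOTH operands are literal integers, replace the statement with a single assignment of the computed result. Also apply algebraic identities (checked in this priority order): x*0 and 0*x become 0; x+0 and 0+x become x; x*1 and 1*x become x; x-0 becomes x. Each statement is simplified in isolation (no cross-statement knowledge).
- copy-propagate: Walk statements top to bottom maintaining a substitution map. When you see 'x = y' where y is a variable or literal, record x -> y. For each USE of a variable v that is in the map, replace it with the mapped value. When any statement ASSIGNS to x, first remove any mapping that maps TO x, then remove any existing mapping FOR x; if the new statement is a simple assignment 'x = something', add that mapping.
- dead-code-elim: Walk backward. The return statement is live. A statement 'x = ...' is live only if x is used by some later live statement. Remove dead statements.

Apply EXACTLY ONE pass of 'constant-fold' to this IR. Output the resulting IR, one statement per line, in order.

Applying constant-fold statement-by-statement:
  [1] a = 2  (unchanged)
  [2] y = 0 + a  -> y = a
  [3] v = 3  (unchanged)
  [4] d = 6  (unchanged)
  [5] x = 9  (unchanged)
  [6] return y  (unchanged)
Result (6 stmts):
  a = 2
  y = a
  v = 3
  d = 6
  x = 9
  return y

Answer: a = 2
y = a
v = 3
d = 6
x = 9
return y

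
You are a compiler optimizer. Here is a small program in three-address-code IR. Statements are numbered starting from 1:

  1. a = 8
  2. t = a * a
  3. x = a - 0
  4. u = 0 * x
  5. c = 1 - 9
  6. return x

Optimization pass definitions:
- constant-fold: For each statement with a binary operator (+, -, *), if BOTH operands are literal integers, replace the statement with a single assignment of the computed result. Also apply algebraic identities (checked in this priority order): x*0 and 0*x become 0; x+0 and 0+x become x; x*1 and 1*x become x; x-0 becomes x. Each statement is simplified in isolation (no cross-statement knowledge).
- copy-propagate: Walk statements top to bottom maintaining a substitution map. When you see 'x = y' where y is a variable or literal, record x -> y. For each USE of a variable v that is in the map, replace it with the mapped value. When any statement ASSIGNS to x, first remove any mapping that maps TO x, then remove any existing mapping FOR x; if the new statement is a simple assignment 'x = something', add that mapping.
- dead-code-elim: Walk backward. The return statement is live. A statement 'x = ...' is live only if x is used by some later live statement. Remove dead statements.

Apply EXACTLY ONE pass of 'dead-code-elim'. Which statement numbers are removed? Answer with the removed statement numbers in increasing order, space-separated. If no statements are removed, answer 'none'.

Backward liveness scan:
Stmt 1 'a = 8': KEEP (a is live); live-in = []
Stmt 2 't = a * a': DEAD (t not in live set ['a'])
Stmt 3 'x = a - 0': KEEP (x is live); live-in = ['a']
Stmt 4 'u = 0 * x': DEAD (u not in live set ['x'])
Stmt 5 'c = 1 - 9': DEAD (c not in live set ['x'])
Stmt 6 'return x': KEEP (return); live-in = ['x']
Removed statement numbers: [2, 4, 5]
Surviving IR:
  a = 8
  x = a - 0
  return x

Answer: 2 4 5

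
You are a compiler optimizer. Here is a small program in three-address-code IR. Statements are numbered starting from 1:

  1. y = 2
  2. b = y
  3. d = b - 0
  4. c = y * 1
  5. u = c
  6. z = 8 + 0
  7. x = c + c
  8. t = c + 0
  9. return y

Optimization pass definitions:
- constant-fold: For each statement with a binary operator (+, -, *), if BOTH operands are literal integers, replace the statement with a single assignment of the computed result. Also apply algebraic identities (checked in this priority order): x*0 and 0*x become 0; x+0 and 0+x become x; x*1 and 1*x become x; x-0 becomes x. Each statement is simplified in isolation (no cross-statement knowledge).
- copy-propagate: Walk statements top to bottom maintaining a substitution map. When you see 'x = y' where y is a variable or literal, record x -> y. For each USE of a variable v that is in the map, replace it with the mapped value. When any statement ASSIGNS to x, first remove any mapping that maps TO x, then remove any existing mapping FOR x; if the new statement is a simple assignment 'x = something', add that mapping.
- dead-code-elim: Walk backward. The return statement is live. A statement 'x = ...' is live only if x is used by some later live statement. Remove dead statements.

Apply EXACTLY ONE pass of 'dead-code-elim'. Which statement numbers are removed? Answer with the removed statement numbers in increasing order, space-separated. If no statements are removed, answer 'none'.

Answer: 2 3 4 5 6 7 8

Derivation:
Backward liveness scan:
Stmt 1 'y = 2': KEEP (y is live); live-in = []
Stmt 2 'b = y': DEAD (b not in live set ['y'])
Stmt 3 'd = b - 0': DEAD (d not in live set ['y'])
Stmt 4 'c = y * 1': DEAD (c not in live set ['y'])
Stmt 5 'u = c': DEAD (u not in live set ['y'])
Stmt 6 'z = 8 + 0': DEAD (z not in live set ['y'])
Stmt 7 'x = c + c': DEAD (x not in live set ['y'])
Stmt 8 't = c + 0': DEAD (t not in live set ['y'])
Stmt 9 'return y': KEEP (return); live-in = ['y']
Removed statement numbers: [2, 3, 4, 5, 6, 7, 8]
Surviving IR:
  y = 2
  return y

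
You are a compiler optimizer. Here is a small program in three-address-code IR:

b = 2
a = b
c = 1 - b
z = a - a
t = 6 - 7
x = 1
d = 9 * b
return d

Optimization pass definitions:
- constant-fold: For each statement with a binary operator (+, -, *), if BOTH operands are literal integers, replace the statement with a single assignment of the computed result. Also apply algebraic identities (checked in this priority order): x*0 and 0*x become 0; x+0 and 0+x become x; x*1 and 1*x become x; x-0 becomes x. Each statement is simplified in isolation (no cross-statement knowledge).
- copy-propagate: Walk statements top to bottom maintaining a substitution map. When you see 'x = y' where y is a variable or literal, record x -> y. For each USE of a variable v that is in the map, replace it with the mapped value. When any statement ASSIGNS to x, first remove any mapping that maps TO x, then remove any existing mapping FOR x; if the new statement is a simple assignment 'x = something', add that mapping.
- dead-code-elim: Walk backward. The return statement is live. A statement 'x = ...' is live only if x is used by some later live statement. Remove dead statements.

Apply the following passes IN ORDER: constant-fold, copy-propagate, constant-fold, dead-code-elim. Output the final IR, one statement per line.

Answer: d = 18
return d

Derivation:
Initial IR:
  b = 2
  a = b
  c = 1 - b
  z = a - a
  t = 6 - 7
  x = 1
  d = 9 * b
  return d
After constant-fold (8 stmts):
  b = 2
  a = b
  c = 1 - b
  z = a - a
  t = -1
  x = 1
  d = 9 * b
  return d
After copy-propagate (8 stmts):
  b = 2
  a = 2
  c = 1 - 2
  z = 2 - 2
  t = -1
  x = 1
  d = 9 * 2
  return d
After constant-fold (8 stmts):
  b = 2
  a = 2
  c = -1
  z = 0
  t = -1
  x = 1
  d = 18
  return d
After dead-code-elim (2 stmts):
  d = 18
  return d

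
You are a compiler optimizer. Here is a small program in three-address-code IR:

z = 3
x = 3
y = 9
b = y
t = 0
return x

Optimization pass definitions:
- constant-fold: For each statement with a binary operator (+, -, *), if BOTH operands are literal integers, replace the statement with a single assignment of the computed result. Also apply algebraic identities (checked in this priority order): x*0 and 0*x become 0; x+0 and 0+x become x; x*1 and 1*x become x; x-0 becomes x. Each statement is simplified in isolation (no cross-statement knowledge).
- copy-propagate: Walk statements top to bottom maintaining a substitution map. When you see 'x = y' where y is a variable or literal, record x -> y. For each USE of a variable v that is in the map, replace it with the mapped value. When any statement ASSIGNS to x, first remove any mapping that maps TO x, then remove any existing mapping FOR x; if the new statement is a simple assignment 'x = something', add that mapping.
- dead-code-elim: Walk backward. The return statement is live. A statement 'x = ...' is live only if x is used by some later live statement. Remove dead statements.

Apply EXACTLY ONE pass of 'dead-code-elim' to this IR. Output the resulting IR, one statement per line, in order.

Answer: x = 3
return x

Derivation:
Applying dead-code-elim statement-by-statement:
  [6] return x  -> KEEP (return); live=['x']
  [5] t = 0  -> DEAD (t not live)
  [4] b = y  -> DEAD (b not live)
  [3] y = 9  -> DEAD (y not live)
  [2] x = 3  -> KEEP; live=[]
  [1] z = 3  -> DEAD (z not live)
Result (2 stmts):
  x = 3
  return x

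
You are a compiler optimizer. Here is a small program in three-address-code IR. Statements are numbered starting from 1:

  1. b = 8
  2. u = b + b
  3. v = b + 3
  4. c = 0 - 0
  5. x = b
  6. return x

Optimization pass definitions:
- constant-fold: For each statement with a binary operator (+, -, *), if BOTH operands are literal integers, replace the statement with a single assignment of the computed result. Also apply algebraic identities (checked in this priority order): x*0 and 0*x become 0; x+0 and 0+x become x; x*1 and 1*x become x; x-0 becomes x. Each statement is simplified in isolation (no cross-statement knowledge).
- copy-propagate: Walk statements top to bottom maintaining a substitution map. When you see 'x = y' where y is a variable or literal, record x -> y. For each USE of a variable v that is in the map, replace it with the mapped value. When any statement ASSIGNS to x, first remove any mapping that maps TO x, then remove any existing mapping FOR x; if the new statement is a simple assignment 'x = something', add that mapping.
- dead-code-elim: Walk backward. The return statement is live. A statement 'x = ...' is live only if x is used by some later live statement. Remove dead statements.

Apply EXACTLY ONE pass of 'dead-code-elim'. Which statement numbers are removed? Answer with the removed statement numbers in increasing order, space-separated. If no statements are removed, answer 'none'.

Answer: 2 3 4

Derivation:
Backward liveness scan:
Stmt 1 'b = 8': KEEP (b is live); live-in = []
Stmt 2 'u = b + b': DEAD (u not in live set ['b'])
Stmt 3 'v = b + 3': DEAD (v not in live set ['b'])
Stmt 4 'c = 0 - 0': DEAD (c not in live set ['b'])
Stmt 5 'x = b': KEEP (x is live); live-in = ['b']
Stmt 6 'return x': KEEP (return); live-in = ['x']
Removed statement numbers: [2, 3, 4]
Surviving IR:
  b = 8
  x = b
  return x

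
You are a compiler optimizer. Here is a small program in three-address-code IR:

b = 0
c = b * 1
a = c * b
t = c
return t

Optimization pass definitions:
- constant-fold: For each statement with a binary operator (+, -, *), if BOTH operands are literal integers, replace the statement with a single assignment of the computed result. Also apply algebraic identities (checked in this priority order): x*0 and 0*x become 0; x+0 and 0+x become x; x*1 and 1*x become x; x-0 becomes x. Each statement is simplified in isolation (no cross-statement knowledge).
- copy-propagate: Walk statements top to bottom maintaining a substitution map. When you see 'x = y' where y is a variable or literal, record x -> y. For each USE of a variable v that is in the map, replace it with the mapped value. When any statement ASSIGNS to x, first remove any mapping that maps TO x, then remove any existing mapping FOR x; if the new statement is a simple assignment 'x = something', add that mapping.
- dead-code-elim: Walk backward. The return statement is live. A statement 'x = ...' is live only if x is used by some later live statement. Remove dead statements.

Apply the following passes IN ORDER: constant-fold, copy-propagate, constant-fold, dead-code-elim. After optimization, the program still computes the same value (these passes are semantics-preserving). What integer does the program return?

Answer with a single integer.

Initial IR:
  b = 0
  c = b * 1
  a = c * b
  t = c
  return t
After constant-fold (5 stmts):
  b = 0
  c = b
  a = c * b
  t = c
  return t
After copy-propagate (5 stmts):
  b = 0
  c = 0
  a = 0 * 0
  t = 0
  return 0
After constant-fold (5 stmts):
  b = 0
  c = 0
  a = 0
  t = 0
  return 0
After dead-code-elim (1 stmts):
  return 0
Evaluate:
  b = 0  =>  b = 0
  c = b * 1  =>  c = 0
  a = c * b  =>  a = 0
  t = c  =>  t = 0
  return t = 0

Answer: 0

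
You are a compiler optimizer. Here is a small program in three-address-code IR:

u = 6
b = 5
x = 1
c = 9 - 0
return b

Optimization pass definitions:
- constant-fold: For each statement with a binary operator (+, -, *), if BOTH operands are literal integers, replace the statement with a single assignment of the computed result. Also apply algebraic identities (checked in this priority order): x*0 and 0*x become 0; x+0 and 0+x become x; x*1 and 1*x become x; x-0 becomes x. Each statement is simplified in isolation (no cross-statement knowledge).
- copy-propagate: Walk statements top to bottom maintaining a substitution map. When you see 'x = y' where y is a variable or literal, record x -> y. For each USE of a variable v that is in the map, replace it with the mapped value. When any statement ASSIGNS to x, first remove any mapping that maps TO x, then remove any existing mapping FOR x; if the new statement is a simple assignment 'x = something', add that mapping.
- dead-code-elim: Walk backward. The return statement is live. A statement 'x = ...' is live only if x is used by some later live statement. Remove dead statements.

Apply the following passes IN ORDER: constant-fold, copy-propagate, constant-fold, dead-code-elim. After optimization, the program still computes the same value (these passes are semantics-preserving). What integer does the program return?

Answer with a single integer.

Answer: 5

Derivation:
Initial IR:
  u = 6
  b = 5
  x = 1
  c = 9 - 0
  return b
After constant-fold (5 stmts):
  u = 6
  b = 5
  x = 1
  c = 9
  return b
After copy-propagate (5 stmts):
  u = 6
  b = 5
  x = 1
  c = 9
  return 5
After constant-fold (5 stmts):
  u = 6
  b = 5
  x = 1
  c = 9
  return 5
After dead-code-elim (1 stmts):
  return 5
Evaluate:
  u = 6  =>  u = 6
  b = 5  =>  b = 5
  x = 1  =>  x = 1
  c = 9 - 0  =>  c = 9
  return b = 5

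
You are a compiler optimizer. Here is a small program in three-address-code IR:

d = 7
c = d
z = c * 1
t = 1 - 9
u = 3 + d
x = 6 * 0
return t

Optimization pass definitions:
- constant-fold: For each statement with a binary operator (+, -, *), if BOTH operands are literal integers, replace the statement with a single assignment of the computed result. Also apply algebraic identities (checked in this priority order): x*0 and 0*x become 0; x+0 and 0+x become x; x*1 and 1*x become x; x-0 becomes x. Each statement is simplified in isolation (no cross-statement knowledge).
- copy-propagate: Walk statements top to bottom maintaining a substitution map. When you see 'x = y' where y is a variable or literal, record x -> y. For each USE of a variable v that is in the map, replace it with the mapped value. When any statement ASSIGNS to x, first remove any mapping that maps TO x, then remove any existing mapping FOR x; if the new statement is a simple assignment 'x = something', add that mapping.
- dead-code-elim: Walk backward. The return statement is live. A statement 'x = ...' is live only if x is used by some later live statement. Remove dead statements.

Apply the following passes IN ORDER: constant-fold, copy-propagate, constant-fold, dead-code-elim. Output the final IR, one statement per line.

Initial IR:
  d = 7
  c = d
  z = c * 1
  t = 1 - 9
  u = 3 + d
  x = 6 * 0
  return t
After constant-fold (7 stmts):
  d = 7
  c = d
  z = c
  t = -8
  u = 3 + d
  x = 0
  return t
After copy-propagate (7 stmts):
  d = 7
  c = 7
  z = 7
  t = -8
  u = 3 + 7
  x = 0
  return -8
After constant-fold (7 stmts):
  d = 7
  c = 7
  z = 7
  t = -8
  u = 10
  x = 0
  return -8
After dead-code-elim (1 stmts):
  return -8

Answer: return -8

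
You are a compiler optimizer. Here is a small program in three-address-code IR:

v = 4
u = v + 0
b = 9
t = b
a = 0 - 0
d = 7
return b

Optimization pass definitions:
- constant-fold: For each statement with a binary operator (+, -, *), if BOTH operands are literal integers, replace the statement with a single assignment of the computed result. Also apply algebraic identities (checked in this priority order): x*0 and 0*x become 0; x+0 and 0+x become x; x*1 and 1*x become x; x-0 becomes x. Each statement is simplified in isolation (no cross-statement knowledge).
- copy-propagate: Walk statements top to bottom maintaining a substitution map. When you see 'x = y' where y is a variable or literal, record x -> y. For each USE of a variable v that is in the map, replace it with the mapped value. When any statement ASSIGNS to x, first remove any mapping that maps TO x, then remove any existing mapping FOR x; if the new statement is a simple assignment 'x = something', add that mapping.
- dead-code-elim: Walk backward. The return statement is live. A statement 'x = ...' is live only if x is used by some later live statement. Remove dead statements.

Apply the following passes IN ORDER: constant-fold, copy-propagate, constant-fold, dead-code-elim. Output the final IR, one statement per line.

Answer: return 9

Derivation:
Initial IR:
  v = 4
  u = v + 0
  b = 9
  t = b
  a = 0 - 0
  d = 7
  return b
After constant-fold (7 stmts):
  v = 4
  u = v
  b = 9
  t = b
  a = 0
  d = 7
  return b
After copy-propagate (7 stmts):
  v = 4
  u = 4
  b = 9
  t = 9
  a = 0
  d = 7
  return 9
After constant-fold (7 stmts):
  v = 4
  u = 4
  b = 9
  t = 9
  a = 0
  d = 7
  return 9
After dead-code-elim (1 stmts):
  return 9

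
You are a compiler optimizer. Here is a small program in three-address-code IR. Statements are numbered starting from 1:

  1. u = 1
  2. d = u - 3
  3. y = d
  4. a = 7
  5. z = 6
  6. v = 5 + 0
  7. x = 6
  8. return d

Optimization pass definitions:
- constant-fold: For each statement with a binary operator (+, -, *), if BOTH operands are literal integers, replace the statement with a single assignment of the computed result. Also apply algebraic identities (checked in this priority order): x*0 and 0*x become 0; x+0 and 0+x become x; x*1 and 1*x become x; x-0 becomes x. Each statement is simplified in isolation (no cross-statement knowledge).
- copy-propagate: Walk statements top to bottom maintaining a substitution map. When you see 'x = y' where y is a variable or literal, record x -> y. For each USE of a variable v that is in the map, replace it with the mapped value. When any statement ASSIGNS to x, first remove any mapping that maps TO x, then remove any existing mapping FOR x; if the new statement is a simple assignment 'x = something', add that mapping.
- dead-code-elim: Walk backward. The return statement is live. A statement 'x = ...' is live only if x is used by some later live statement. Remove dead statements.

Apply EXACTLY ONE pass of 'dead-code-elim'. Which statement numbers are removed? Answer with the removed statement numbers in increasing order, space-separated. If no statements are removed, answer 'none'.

Backward liveness scan:
Stmt 1 'u = 1': KEEP (u is live); live-in = []
Stmt 2 'd = u - 3': KEEP (d is live); live-in = ['u']
Stmt 3 'y = d': DEAD (y not in live set ['d'])
Stmt 4 'a = 7': DEAD (a not in live set ['d'])
Stmt 5 'z = 6': DEAD (z not in live set ['d'])
Stmt 6 'v = 5 + 0': DEAD (v not in live set ['d'])
Stmt 7 'x = 6': DEAD (x not in live set ['d'])
Stmt 8 'return d': KEEP (return); live-in = ['d']
Removed statement numbers: [3, 4, 5, 6, 7]
Surviving IR:
  u = 1
  d = u - 3
  return d

Answer: 3 4 5 6 7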